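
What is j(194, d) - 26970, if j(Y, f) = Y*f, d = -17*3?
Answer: -36864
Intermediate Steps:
d = -51
j(194, d) - 26970 = 194*(-51) - 26970 = -9894 - 26970 = -36864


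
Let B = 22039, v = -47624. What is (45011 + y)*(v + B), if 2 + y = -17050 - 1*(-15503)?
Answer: -1111975270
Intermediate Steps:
y = -1549 (y = -2 + (-17050 - 1*(-15503)) = -2 + (-17050 + 15503) = -2 - 1547 = -1549)
(45011 + y)*(v + B) = (45011 - 1549)*(-47624 + 22039) = 43462*(-25585) = -1111975270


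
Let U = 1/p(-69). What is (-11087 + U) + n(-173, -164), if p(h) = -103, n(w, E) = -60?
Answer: -1148142/103 ≈ -11147.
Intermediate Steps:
U = -1/103 (U = 1/(-103) = -1/103 ≈ -0.0097087)
(-11087 + U) + n(-173, -164) = (-11087 - 1/103) - 60 = -1141962/103 - 60 = -1148142/103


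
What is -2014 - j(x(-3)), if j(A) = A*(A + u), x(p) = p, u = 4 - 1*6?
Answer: -2029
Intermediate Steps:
u = -2 (u = 4 - 6 = -2)
j(A) = A*(-2 + A) (j(A) = A*(A - 2) = A*(-2 + A))
-2014 - j(x(-3)) = -2014 - (-3)*(-2 - 3) = -2014 - (-3)*(-5) = -2014 - 1*15 = -2014 - 15 = -2029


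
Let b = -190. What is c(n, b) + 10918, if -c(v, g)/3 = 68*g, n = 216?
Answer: 49678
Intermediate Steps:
c(v, g) = -204*g
c(n, b) + 10918 = -204*(-190) + 10918 = 38760 + 10918 = 49678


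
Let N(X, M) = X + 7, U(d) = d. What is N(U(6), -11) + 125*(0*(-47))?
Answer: 13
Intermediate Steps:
N(X, M) = 7 + X
N(U(6), -11) + 125*(0*(-47)) = (7 + 6) + 125*(0*(-47)) = 13 + 125*0 = 13 + 0 = 13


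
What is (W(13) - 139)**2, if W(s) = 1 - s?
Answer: 22801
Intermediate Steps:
(W(13) - 139)**2 = ((1 - 1*13) - 139)**2 = ((1 - 13) - 139)**2 = (-12 - 139)**2 = (-151)**2 = 22801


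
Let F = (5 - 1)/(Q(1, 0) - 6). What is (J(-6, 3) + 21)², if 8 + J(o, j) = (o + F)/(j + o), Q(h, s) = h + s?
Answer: 52441/225 ≈ 233.07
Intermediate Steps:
F = -⅘ (F = (5 - 1)/((1 + 0) - 6) = 4/(1 - 6) = 4/(-5) = 4*(-⅕) = -⅘ ≈ -0.80000)
J(o, j) = -8 + (-⅘ + o)/(j + o) (J(o, j) = -8 + (o - ⅘)/(j + o) = -8 + (-⅘ + o)/(j + o))
(J(-6, 3) + 21)² = ((-⅘ - 8*3 - 7*(-6))/(3 - 6) + 21)² = ((-⅘ - 24 + 42)/(-3) + 21)² = (-⅓*86/5 + 21)² = (-86/15 + 21)² = (229/15)² = 52441/225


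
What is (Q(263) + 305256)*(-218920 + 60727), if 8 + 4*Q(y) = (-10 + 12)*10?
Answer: -48289836987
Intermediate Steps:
Q(y) = 3 (Q(y) = -2 + ((-10 + 12)*10)/4 = -2 + (2*10)/4 = -2 + (¼)*20 = -2 + 5 = 3)
(Q(263) + 305256)*(-218920 + 60727) = (3 + 305256)*(-218920 + 60727) = 305259*(-158193) = -48289836987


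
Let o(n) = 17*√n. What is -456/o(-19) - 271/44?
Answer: -271/44 + 24*I*√19/17 ≈ -6.1591 + 6.1537*I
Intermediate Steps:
-456/o(-19) - 271/44 = -456*(-I*√19/323) - 271/44 = -(-24)*I*√19/17 - 271/44 = 24*I*√19/17 - 271/44 = -271/44 + 24*I*√19/17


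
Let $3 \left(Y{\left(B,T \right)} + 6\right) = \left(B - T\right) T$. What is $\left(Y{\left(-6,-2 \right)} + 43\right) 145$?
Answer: $\frac{17255}{3} \approx 5751.7$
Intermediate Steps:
$Y{\left(B,T \right)} = -6 + \frac{T \left(B - T\right)}{3}$ ($Y{\left(B,T \right)} = -6 + \frac{\left(B - T\right) T}{3} = -6 + \frac{T \left(B - T\right)}{3}$)
$\left(Y{\left(-6,-2 \right)} + 43\right) 145 = \left(\left(-6 - \frac{\left(-2\right)^{2}}{3} + \frac{1}{3} \left(-6\right) \left(-2\right)\right) + 43\right) 145 = \left(\left(-6 - \frac{4}{3} + 4\right) + 43\right) 145 = \left(- \frac{10}{3} + 43\right) 145 = \frac{119}{3} \cdot 145 = \frac{17255}{3}$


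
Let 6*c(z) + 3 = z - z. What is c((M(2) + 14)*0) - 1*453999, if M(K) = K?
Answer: -907999/2 ≈ -4.5400e+5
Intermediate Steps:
c(z) = -½ (c(z) = -½ + (z - z)/6 = -½ + (⅙)*0 = -½ + 0 = -½)
c((M(2) + 14)*0) - 1*453999 = -½ - 1*453999 = -½ - 453999 = -907999/2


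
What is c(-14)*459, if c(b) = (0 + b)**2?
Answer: 89964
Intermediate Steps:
c(b) = b**2
c(-14)*459 = (-14)**2*459 = 196*459 = 89964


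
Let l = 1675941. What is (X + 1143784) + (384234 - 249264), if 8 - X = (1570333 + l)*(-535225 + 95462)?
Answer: 1427592471824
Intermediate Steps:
X = 1427591193070 (X = 8 - (1570333 + 1675941)*(-535225 + 95462) = 8 - 3246274*(-439763) = 8 - 1*(-1427591193062) = 8 + 1427591193062 = 1427591193070)
(X + 1143784) + (384234 - 249264) = (1427591193070 + 1143784) + (384234 - 249264) = 1427592336854 + 134970 = 1427592471824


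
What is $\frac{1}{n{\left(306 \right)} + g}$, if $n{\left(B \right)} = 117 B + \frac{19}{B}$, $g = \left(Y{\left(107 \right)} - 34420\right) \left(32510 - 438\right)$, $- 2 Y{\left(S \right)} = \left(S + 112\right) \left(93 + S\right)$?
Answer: $- \frac{306}{552715326809} \approx -5.5363 \cdot 10^{-10}$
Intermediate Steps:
$Y{\left(S \right)} = - \frac{\left(93 + S\right) \left(112 + S\right)}{2}$ ($Y{\left(S \right)} = - \frac{\left(S + 112\right) \left(93 + S\right)}{2} = - \frac{\left(112 + S\right) \left(93 + S\right)}{2} = - \frac{\left(93 + S\right) \left(112 + S\right)}{2}$)
$g = -1806295040$ ($g = \left(\left(-5208 - \frac{21935}{2} - \frac{107^{2}}{2}\right) - 34420\right) \left(32510 - 438\right) = \left(\left(-5208 - \frac{21935}{2} - \frac{11449}{2}\right) - 34420\right) 32072 = \left(-21900 - 34420\right) 32072 = \left(-56320\right) 32072 = -1806295040$)
$n{\left(B \right)} = \frac{19}{B} + 117 B$
$\frac{1}{n{\left(306 \right)} + g} = \frac{1}{\left(\frac{19}{306} + 117 \cdot 306\right) - 1806295040} = \frac{1}{\left(19 \cdot \frac{1}{306} + 35802\right) - 1806295040} = \frac{1}{\left(\frac{19}{306} + 35802\right) - 1806295040} = \frac{1}{\frac{10955431}{306} - 1806295040} = \frac{1}{- \frac{552715326809}{306}} = - \frac{306}{552715326809}$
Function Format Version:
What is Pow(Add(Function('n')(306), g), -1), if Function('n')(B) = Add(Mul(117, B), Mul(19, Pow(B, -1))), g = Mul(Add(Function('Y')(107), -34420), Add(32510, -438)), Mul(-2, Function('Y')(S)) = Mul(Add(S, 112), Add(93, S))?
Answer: Rational(-306, 552715326809) ≈ -5.5363e-10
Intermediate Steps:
Function('Y')(S) = Mul(Rational(-1, 2), Add(93, S), Add(112, S)) (Function('Y')(S) = Mul(Rational(-1, 2), Mul(Add(S, 112), Add(93, S))) = Mul(Rational(-1, 2), Mul(Add(112, S), Add(93, S))) = Mul(Rational(-1, 2), Mul(Add(93, S), Add(112, S))) = Mul(Rational(-1, 2), Add(93, S), Add(112, S)))
g = -1806295040 (g = Mul(Add(Add(-5208, Mul(Rational(-205, 2), 107), Mul(Rational(-1, 2), Pow(107, 2))), -34420), Add(32510, -438)) = Mul(Add(Add(-5208, Rational(-21935, 2), Mul(Rational(-1, 2), 11449)), -34420), 32072) = Mul(Add(Add(-5208, Rational(-21935, 2), Rational(-11449, 2)), -34420), 32072) = Mul(Add(-21900, -34420), 32072) = Mul(-56320, 32072) = -1806295040)
Function('n')(B) = Add(Mul(19, Pow(B, -1)), Mul(117, B))
Pow(Add(Function('n')(306), g), -1) = Pow(Add(Add(Mul(19, Pow(306, -1)), Mul(117, 306)), -1806295040), -1) = Pow(Add(Add(Mul(19, Rational(1, 306)), 35802), -1806295040), -1) = Pow(Add(Add(Rational(19, 306), 35802), -1806295040), -1) = Pow(Add(Rational(10955431, 306), -1806295040), -1) = Pow(Rational(-552715326809, 306), -1) = Rational(-306, 552715326809)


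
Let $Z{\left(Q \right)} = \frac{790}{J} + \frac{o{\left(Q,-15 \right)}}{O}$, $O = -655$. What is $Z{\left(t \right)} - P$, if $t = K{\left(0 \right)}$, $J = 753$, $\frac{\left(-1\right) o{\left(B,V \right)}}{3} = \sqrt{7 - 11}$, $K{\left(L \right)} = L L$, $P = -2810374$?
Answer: $\frac{2116212412}{753} + \frac{6 i}{655} \approx 2.8104 \cdot 10^{6} + 0.0091603 i$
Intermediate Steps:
$K{\left(L \right)} = L^{2}$
$o{\left(B,V \right)} = - 6 i$ ($o{\left(B,V \right)} = - 3 \sqrt{7 - 11} = - 3 \sqrt{-4} = - 3 \cdot 2 i = - 6 i$)
$t = 0$ ($t = 0^{2} = 0$)
$Z{\left(Q \right)} = \frac{790}{753} + \frac{6 i}{655}$ ($Z{\left(Q \right)} = \frac{790}{753} + \frac{\left(-6\right) i}{-655} = 790 \cdot \frac{1}{753} + - 6 i \left(- \frac{1}{655}\right) = \frac{790}{753} + \frac{6 i}{655}$)
$Z{\left(t \right)} - P = \left(\frac{790}{753} + \frac{6 i}{655}\right) - -2810374 = \left(\frac{790}{753} + \frac{6 i}{655}\right) + 2810374 = \frac{2116212412}{753} + \frac{6 i}{655}$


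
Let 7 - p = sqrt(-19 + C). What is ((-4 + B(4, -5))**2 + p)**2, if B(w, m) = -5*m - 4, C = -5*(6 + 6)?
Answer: (296 - I*sqrt(79))**2 ≈ 87537.0 - 5261.8*I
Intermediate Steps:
C = -60 (C = -5*12 = -60)
B(w, m) = -4 - 5*m
p = 7 - I*sqrt(79) (p = 7 - sqrt(-19 - 60) = 7 - sqrt(-79) = 7 - I*sqrt(79) ≈ 7.0 - 8.8882*I)
((-4 + B(4, -5))**2 + p)**2 = ((-4 + (-4 - 5*(-5)))**2 + (7 - I*sqrt(79)))**2 = ((-4 + (-4 + 25))**2 + (7 - I*sqrt(79)))**2 = ((-4 + 21)**2 + (7 - I*sqrt(79)))**2 = (17**2 + (7 - I*sqrt(79)))**2 = (289 + (7 - I*sqrt(79)))**2 = (296 - I*sqrt(79))**2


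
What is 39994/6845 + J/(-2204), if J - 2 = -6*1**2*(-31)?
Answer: 21714979/3771595 ≈ 5.7575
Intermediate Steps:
J = 188 (J = 2 - 6*1**2*(-31) = 2 - 6*1*(-31) = 2 - 6*(-31) = 2 + 186 = 188)
39994/6845 + J/(-2204) = 39994/6845 + 188/(-2204) = 39994*(1/6845) + 188*(-1/2204) = 39994/6845 - 47/551 = 21714979/3771595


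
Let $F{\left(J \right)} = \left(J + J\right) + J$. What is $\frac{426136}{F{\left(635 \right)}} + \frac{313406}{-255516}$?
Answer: $\frac{18047921291}{81126330} \approx 222.47$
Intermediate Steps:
$F{\left(J \right)} = 3 J$ ($F{\left(J \right)} = 2 J + J = 3 J$)
$\frac{426136}{F{\left(635 \right)}} + \frac{313406}{-255516} = \frac{426136}{3 \cdot 635} + \frac{313406}{-255516} = \frac{426136}{1905} + 313406 \left(- \frac{1}{255516}\right) = 426136 \cdot \frac{1}{1905} - \frac{156703}{127758} = \frac{426136}{1905} - \frac{156703}{127758} = \frac{18047921291}{81126330}$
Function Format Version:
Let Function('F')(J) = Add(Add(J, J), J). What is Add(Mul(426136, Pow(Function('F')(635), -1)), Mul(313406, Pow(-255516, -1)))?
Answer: Rational(18047921291, 81126330) ≈ 222.47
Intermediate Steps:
Function('F')(J) = Mul(3, J) (Function('F')(J) = Add(Mul(2, J), J) = Mul(3, J))
Add(Mul(426136, Pow(Function('F')(635), -1)), Mul(313406, Pow(-255516, -1))) = Add(Mul(426136, Pow(Mul(3, 635), -1)), Mul(313406, Pow(-255516, -1))) = Add(Mul(426136, Pow(1905, -1)), Mul(313406, Rational(-1, 255516))) = Add(Mul(426136, Rational(1, 1905)), Rational(-156703, 127758)) = Add(Rational(426136, 1905), Rational(-156703, 127758)) = Rational(18047921291, 81126330)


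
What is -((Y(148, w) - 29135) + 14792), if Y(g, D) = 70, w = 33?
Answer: 14273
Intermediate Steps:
-((Y(148, w) - 29135) + 14792) = -((70 - 29135) + 14792) = -(-29065 + 14792) = -1*(-14273) = 14273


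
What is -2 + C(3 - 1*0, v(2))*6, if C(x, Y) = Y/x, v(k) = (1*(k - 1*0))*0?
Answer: -2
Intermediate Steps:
v(k) = 0 (v(k) = (1*(k + 0))*0 = (1*k)*0 = k*0 = 0)
-2 + C(3 - 1*0, v(2))*6 = -2 + (0/(3 - 1*0))*6 = -2 + (0/(3 + 0))*6 = -2 + (0/3)*6 = -2 + (0*(⅓))*6 = -2 + 0*6 = -2 + 0 = -2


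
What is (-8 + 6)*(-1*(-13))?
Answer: -26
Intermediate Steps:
(-8 + 6)*(-1*(-13)) = -2*13 = -26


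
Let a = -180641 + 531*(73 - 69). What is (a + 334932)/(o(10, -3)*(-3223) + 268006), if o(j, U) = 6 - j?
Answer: 156415/280898 ≈ 0.55684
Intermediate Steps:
a = -178517 (a = -180641 + 531*4 = -180641 + 2124 = -178517)
(a + 334932)/(o(10, -3)*(-3223) + 268006) = (-178517 + 334932)/((6 - 1*10)*(-3223) + 268006) = 156415/((6 - 10)*(-3223) + 268006) = 156415/(-4*(-3223) + 268006) = 156415/(12892 + 268006) = 156415/280898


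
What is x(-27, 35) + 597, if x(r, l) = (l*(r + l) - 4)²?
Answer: 76773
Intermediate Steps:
x(r, l) = (-4 + l*(l + r))² (x(r, l) = (l*(l + r) - 4)² = (-4 + l*(l + r))²)
x(-27, 35) + 597 = (-4 + 35² + 35*(-27))² + 597 = (-4 + 1225 - 945)² + 597 = 276² + 597 = 76176 + 597 = 76773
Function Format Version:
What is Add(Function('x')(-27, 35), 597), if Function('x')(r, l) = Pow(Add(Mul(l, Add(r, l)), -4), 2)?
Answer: 76773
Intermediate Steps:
Function('x')(r, l) = Pow(Add(-4, Mul(l, Add(l, r))), 2) (Function('x')(r, l) = Pow(Add(Mul(l, Add(l, r)), -4), 2) = Pow(Add(-4, Mul(l, Add(l, r))), 2))
Add(Function('x')(-27, 35), 597) = Add(Pow(Add(-4, Pow(35, 2), Mul(35, -27)), 2), 597) = Add(Pow(Add(-4, 1225, -945), 2), 597) = Add(Pow(276, 2), 597) = Add(76176, 597) = 76773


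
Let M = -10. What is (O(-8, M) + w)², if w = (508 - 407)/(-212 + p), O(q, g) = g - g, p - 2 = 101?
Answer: 10201/11881 ≈ 0.85860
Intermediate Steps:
p = 103 (p = 2 + 101 = 103)
O(q, g) = 0
w = -101/109 (w = (508 - 407)/(-212 + 103) = 101/(-109) = 101*(-1/109) = -101/109 ≈ -0.92661)
(O(-8, M) + w)² = (0 - 101/109)² = (-101/109)² = 10201/11881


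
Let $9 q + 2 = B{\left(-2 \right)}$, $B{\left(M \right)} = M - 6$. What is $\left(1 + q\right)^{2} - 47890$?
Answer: $- \frac{3879089}{81} \approx -47890.0$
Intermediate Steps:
$B{\left(M \right)} = -6 + M$ ($B{\left(M \right)} = M - 6 = -6 + M$)
$q = - \frac{10}{9}$ ($q = - \frac{2}{9} + \frac{-6 - 2}{9} = - \frac{2}{9} + \frac{1}{9} \left(-8\right) = - \frac{2}{9} - \frac{8}{9} = - \frac{10}{9} \approx -1.1111$)
$\left(1 + q\right)^{2} - 47890 = \left(1 - \frac{10}{9}\right)^{2} - 47890 = \left(- \frac{1}{9}\right)^{2} - 47890 = \frac{1}{81} - 47890 = - \frac{3879089}{81}$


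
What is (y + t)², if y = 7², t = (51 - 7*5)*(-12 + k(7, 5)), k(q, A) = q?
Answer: 961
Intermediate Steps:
t = -80 (t = (51 - 7*5)*(-12 + 7) = (51 - 35)*(-5) = 16*(-5) = -80)
y = 49
(y + t)² = (49 - 80)² = (-31)² = 961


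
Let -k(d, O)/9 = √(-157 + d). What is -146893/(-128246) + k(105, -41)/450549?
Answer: 146893/128246 - 2*I*√13/50061 ≈ 1.1454 - 0.00014405*I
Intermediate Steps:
k(d, O) = -9*√(-157 + d)
-146893/(-128246) + k(105, -41)/450549 = -146893/(-128246) - 9*√(-157 + 105)/450549 = -146893*(-1/128246) - 18*I*√13*(1/450549) = 146893/128246 - 18*I*√13*(1/450549) = 146893/128246 - 2*I*√13/50061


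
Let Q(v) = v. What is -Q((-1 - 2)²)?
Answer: -9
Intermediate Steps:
-Q((-1 - 2)²) = -(-1 - 2)² = -1*(-3)² = -1*9 = -9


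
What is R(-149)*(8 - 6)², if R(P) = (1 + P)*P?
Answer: 88208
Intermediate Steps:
R(P) = P*(1 + P)
R(-149)*(8 - 6)² = (-149*(1 - 149))*(8 - 6)² = -149*(-148)*2² = 22052*4 = 88208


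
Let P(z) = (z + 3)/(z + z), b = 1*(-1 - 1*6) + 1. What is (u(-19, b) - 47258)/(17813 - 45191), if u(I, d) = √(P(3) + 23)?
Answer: 23629/13689 - √6/13689 ≈ 1.7260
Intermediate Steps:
b = -6 (b = 1*(-1 - 6) + 1 = 1*(-7) + 1 = -7 + 1 = -6)
P(z) = (3 + z)/(2*z) (P(z) = (3 + z)/((2*z)) = (3 + z)*(1/(2*z)) = (3 + z)/(2*z))
u(I, d) = 2*√6 (u(I, d) = √((½)*(3 + 3)/3 + 23) = √((½)*(⅓)*6 + 23) = √(1 + 23) = √24 = 2*√6)
(u(-19, b) - 47258)/(17813 - 45191) = (2*√6 - 47258)/(17813 - 45191) = (-47258 + 2*√6)/(-27378) = (-47258 + 2*√6)*(-1/27378) = 23629/13689 - √6/13689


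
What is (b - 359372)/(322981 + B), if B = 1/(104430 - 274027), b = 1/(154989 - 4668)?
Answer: -832893309366397/748552235434416 ≈ -1.1127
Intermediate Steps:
b = 1/150321 ≈ 6.6524e-6
B = -1/169597 (B = 1/(-169597) = -1/169597 ≈ -5.8963e-6)
(b - 359372)/(322981 + B) = (1/150321 - 359372)/(322981 - 1/169597) = -54021158411/(150321*54776608656/169597) = -54021158411/150321*169597/54776608656 = -832893309366397/748552235434416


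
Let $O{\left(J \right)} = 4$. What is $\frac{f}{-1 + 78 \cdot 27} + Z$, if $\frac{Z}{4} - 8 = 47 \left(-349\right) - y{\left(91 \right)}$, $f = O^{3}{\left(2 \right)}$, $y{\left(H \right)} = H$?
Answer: $- \frac{138812056}{2105} \approx -65944.0$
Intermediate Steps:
$f = 64$ ($f = 4^{3} = 64$)
$Z = -65944$ ($Z = 32 + 4 \left(47 \left(-349\right) - 91\right) = 32 + 4 \left(-16403 - 91\right) = 32 + 4 \left(-16494\right) = 32 - 65976 = -65944$)
$\frac{f}{-1 + 78 \cdot 27} + Z = \frac{64}{-1 + 78 \cdot 27} - 65944 = \frac{64}{-1 + 2106} - 65944 = \frac{64}{2105} - 65944 = - \frac{138812056}{2105}$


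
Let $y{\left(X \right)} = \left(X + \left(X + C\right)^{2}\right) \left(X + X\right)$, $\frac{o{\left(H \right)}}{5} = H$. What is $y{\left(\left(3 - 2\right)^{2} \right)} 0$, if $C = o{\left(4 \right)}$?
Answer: $0$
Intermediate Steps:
$o{\left(H \right)} = 5 H$
$C = 20$ ($C = 5 \cdot 4 = 20$)
$y{\left(X \right)} = 2 X \left(X + \left(20 + X\right)^{2}\right)$ ($y{\left(X \right)} = \left(X + \left(X + 20\right)^{2}\right) \left(X + X\right) = \left(X + \left(20 + X\right)^{2}\right) 2 X = 2 X \left(X + \left(20 + X\right)^{2}\right)$)
$y{\left(\left(3 - 2\right)^{2} \right)} 0 = 2 \left(3 - 2\right)^{2} \left(\left(3 - 2\right)^{2} + \left(20 + \left(3 - 2\right)^{2}\right)^{2}\right) 0 = 2 \cdot 1^{2} \left(1^{2} + \left(20 + 1^{2}\right)^{2}\right) 0 = 2 \cdot 1 \left(1 + \left(20 + 1\right)^{2}\right) 0 = 2 \cdot 1 \left(1 + 21^{2}\right) 0 = 2 \cdot 1 \left(1 + 441\right) 0 = 2 \cdot 1 \cdot 442 \cdot 0 = 884 \cdot 0 = 0$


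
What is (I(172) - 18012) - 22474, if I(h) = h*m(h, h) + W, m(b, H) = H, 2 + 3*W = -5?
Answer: -32713/3 ≈ -10904.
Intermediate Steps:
W = -7/3 (W = -⅔ + (⅓)*(-5) = -⅔ - 5/3 = -7/3 ≈ -2.3333)
I(h) = -7/3 + h² (I(h) = h*h - 7/3 = h² - 7/3 = -7/3 + h²)
(I(172) - 18012) - 22474 = ((-7/3 + 172²) - 18012) - 22474 = ((-7/3 + 29584) - 18012) - 22474 = (88745/3 - 18012) - 22474 = 34709/3 - 22474 = -32713/3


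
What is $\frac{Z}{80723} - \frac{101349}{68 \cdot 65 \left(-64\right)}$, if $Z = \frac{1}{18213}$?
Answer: $\frac{11461854674887}{31991726058240} \approx 0.35828$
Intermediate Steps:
$Z = \frac{1}{18213} \approx 5.4906 \cdot 10^{-5}$
$\frac{Z}{80723} - \frac{101349}{68 \cdot 65 \left(-64\right)} = \frac{1}{18213 \cdot 80723} - \frac{101349}{68 \cdot 65 \left(-64\right)} = \frac{1}{18213} \cdot \frac{1}{80723} - \frac{101349}{4420 \left(-64\right)} = \frac{1}{1470207999} - \frac{101349}{-282880} = \frac{1}{1470207999} - - \frac{101349}{282880} = \frac{1}{1470207999} + \frac{101349}{282880} = \frac{11461854674887}{31991726058240}$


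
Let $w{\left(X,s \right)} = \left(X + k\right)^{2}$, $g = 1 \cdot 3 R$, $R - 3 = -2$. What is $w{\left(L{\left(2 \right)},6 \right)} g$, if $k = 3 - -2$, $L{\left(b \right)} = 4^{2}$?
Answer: $1323$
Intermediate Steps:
$R = 1$ ($R = 3 - 2 = 1$)
$g = 3$ ($g = 1 \cdot 3 \cdot 1 = 3 \cdot 1 = 3$)
$L{\left(b \right)} = 16$
$k = 5$ ($k = 3 + 2 = 5$)
$w{\left(X,s \right)} = \left(5 + X\right)^{2}$ ($w{\left(X,s \right)} = \left(X + 5\right)^{2} = \left(5 + X\right)^{2}$)
$w{\left(L{\left(2 \right)},6 \right)} g = \left(5 + 16\right)^{2} \cdot 3 = 21^{2} \cdot 3 = 441 \cdot 3 = 1323$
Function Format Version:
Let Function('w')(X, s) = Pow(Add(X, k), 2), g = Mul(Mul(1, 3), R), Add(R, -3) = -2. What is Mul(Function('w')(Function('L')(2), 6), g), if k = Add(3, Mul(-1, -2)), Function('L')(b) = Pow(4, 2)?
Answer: 1323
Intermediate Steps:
R = 1 (R = Add(3, -2) = 1)
g = 3 (g = Mul(Mul(1, 3), 1) = Mul(3, 1) = 3)
Function('L')(b) = 16
k = 5 (k = Add(3, 2) = 5)
Function('w')(X, s) = Pow(Add(5, X), 2) (Function('w')(X, s) = Pow(Add(X, 5), 2) = Pow(Add(5, X), 2))
Mul(Function('w')(Function('L')(2), 6), g) = Mul(Pow(Add(5, 16), 2), 3) = Mul(Pow(21, 2), 3) = Mul(441, 3) = 1323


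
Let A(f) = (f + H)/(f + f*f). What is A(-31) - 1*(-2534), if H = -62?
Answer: 25339/10 ≈ 2533.9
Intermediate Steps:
A(f) = (-62 + f)/(f + f²) (A(f) = (f - 62)/(f + f*f) = (-62 + f)/(f + f²))
A(-31) - 1*(-2534) = (-62 - 31)/((-31)*(1 - 31)) - 1*(-2534) = -1/31*(-93)/(-30) + 2534 = -1/31*(-1/30)*(-93) + 2534 = -⅒ + 2534 = 25339/10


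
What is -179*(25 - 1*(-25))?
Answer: -8950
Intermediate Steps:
-179*(25 - 1*(-25)) = -179*(25 + 25) = -179*50 = -8950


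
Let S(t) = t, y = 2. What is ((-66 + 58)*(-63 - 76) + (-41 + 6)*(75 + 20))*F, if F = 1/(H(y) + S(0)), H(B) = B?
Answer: -2213/2 ≈ -1106.5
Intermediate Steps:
F = ½ (F = 1/(2 + 0) = 1/2 = ½ ≈ 0.50000)
((-66 + 58)*(-63 - 76) + (-41 + 6)*(75 + 20))*F = ((-66 + 58)*(-63 - 76) + (-41 + 6)*(75 + 20))*(½) = (-8*(-139) - 35*95)*(½) = (1112 - 3325)*(½) = -2213*½ = -2213/2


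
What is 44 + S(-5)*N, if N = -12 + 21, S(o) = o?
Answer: -1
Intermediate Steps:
N = 9
44 + S(-5)*N = 44 - 5*9 = 44 - 45 = -1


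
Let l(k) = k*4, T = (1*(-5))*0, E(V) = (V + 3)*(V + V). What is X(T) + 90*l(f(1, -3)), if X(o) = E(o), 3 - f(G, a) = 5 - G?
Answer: -360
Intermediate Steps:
f(G, a) = -2 + G (f(G, a) = 3 - (5 - G) = 3 + (-5 + G) = -2 + G)
E(V) = 2*V*(3 + V) (E(V) = (3 + V)*(2*V) = 2*V*(3 + V))
T = 0 (T = -5*0 = 0)
X(o) = 2*o*(3 + o)
l(k) = 4*k
X(T) + 90*l(f(1, -3)) = 2*0*(3 + 0) + 90*(4*(-2 + 1)) = 2*0*3 + 90*(4*(-1)) = 0 + 90*(-4) = 0 - 360 = -360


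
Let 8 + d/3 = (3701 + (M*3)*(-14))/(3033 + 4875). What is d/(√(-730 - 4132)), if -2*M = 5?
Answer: 29729*I*√4862/6408116 ≈ 0.32349*I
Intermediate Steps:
M = -5/2 (M = -½*5 = -5/2 ≈ -2.5000)
d = -29729/1318 (d = -24 + 3*((3701 - 5/2*3*(-14))/(3033 + 4875)) = -24 + 3*((3701 - 15/2*(-14))/7908) = -24 + 3*((3701 + 105)*(1/7908)) = -24 + 3*(3806*(1/7908)) = -24 + 3*(1903/3954) = -24 + 1903/1318 = -29729/1318 ≈ -22.556)
d/(√(-730 - 4132)) = -29729/(1318*√(-730 - 4132)) = -29729*(-I*√4862/4862)/1318 = -(-29729)*I*√4862/6408116 = 29729*I*√4862/6408116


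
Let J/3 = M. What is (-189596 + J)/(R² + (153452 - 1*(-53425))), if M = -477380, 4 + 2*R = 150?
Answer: -810868/106103 ≈ -7.6423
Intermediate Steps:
R = 73 (R = -2 + (½)*150 = -2 + 75 = 73)
J = -1432140 (J = 3*(-477380) = -1432140)
(-189596 + J)/(R² + (153452 - 1*(-53425))) = (-189596 - 1432140)/(73² + (153452 - 1*(-53425))) = -1621736/(5329 + (153452 + 53425)) = -1621736/(5329 + 206877) = -1621736/212206 = -1621736*1/212206 = -810868/106103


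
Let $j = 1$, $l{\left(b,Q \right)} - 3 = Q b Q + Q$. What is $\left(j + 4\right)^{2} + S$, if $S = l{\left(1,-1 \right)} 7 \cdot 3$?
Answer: $88$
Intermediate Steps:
$l{\left(b,Q \right)} = 3 + Q + b Q^{2}$ ($l{\left(b,Q \right)} = 3 + \left(Q b Q + Q\right) = 3 + \left(b Q^{2} + Q\right) = 3 + \left(Q + b Q^{2}\right) = 3 + Q + b Q^{2}$)
$S = 63$ ($S = \left(3 - 1 + 1 \left(-1\right)^{2}\right) 7 \cdot 3 = \left(3 - 1 + 1 \cdot 1\right) 7 \cdot 3 = \left(3 - 1 + 1\right) 7 \cdot 3 = 3 \cdot 7 \cdot 3 = 21 \cdot 3 = 63$)
$\left(j + 4\right)^{2} + S = \left(1 + 4\right)^{2} + 63 = 5^{2} + 63 = 25 + 63 = 88$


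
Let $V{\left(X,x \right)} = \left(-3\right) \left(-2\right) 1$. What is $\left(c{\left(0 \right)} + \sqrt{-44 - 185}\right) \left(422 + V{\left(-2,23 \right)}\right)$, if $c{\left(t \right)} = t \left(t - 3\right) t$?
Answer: $428 i \sqrt{229} \approx 6476.8 i$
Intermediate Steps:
$V{\left(X,x \right)} = 6$ ($V{\left(X,x \right)} = 6 \cdot 1 = 6$)
$c{\left(t \right)} = t^{2} \left(-3 + t\right)$ ($c{\left(t \right)} = t \left(-3 + t\right) t = t^{2} \left(-3 + t\right)$)
$\left(c{\left(0 \right)} + \sqrt{-44 - 185}\right) \left(422 + V{\left(-2,23 \right)}\right) = \left(0^{2} \left(-3 + 0\right) + \sqrt{-44 - 185}\right) \left(422 + 6\right) = \left(0 \left(-3\right) + \sqrt{-229}\right) 428 = \left(0 + i \sqrt{229}\right) 428 = i \sqrt{229} \cdot 428 = 428 i \sqrt{229}$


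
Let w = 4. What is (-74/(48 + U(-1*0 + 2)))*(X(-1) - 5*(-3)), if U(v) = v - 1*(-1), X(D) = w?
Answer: -1406/51 ≈ -27.569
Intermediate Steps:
X(D) = 4
U(v) = 1 + v (U(v) = v + 1 = 1 + v)
(-74/(48 + U(-1*0 + 2)))*(X(-1) - 5*(-3)) = (-74/(48 + (1 + (-1*0 + 2))))*(4 - 5*(-3)) = (-74/(48 + (1 + (0 + 2))))*(4 + 15) = -74/(48 + (1 + 2))*19 = -74/(48 + 3)*19 = -74/51*19 = -1406/51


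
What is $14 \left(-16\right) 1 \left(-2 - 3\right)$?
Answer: $1120$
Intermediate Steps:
$14 \left(-16\right) 1 \left(-2 - 3\right) = - 224 \cdot 1 \left(-5\right) = \left(-224\right) \left(-5\right) = 1120$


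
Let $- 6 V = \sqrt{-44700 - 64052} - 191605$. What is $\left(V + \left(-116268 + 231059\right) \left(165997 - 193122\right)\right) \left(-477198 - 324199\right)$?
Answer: $\frac{14971733730972065}{6} + \frac{1602794 i \sqrt{6797}}{3} \approx 2.4953 \cdot 10^{15} + 4.4047 \cdot 10^{7} i$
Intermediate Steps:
$V = \frac{191605}{6} - \frac{2 i \sqrt{6797}}{3}$ ($V = - \frac{\sqrt{-44700 - 64052} - 191605}{6} = - \frac{\sqrt{-108752} - 191605}{6} = - \frac{4 i \sqrt{6797} - 191605}{6} = - \frac{-191605 + 4 i \sqrt{6797}}{6} = \frac{191605}{6} - \frac{2 i \sqrt{6797}}{3} \approx 31934.0 - 54.963 i$)
$\left(V + \left(-116268 + 231059\right) \left(165997 - 193122\right)\right) \left(-477198 - 324199\right) = \left(\left(\frac{191605}{6} - \frac{2 i \sqrt{6797}}{3}\right) + \left(-116268 + 231059\right) \left(165997 - 193122\right)\right) \left(-477198 - 324199\right) = \left(\left(\frac{191605}{6} - \frac{2 i \sqrt{6797}}{3}\right) + 114791 \left(-27125\right)\right) \left(-801397\right) = \left(\left(\frac{191605}{6} - \frac{2 i \sqrt{6797}}{3}\right) - 3113705875\right) \left(-801397\right) = \left(- \frac{18682043645}{6} - \frac{2 i \sqrt{6797}}{3}\right) \left(-801397\right) = \frac{14971733730972065}{6} + \frac{1602794 i \sqrt{6797}}{3}$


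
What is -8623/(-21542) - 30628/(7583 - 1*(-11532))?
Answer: -494959731/411775330 ≈ -1.2020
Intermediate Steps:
-8623/(-21542) - 30628/(7583 - 1*(-11532)) = -8623*(-1/21542) - 30628/(7583 + 11532) = 8623/21542 - 30628/19115 = -494959731/411775330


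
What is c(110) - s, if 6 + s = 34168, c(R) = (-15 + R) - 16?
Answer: -34083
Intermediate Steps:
c(R) = -31 + R
s = 34162 (s = -6 + 34168 = 34162)
c(110) - s = (-31 + 110) - 1*34162 = 79 - 34162 = -34083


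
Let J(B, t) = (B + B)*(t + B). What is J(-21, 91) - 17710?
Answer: -20650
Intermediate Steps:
J(B, t) = 2*B*(B + t) (J(B, t) = (2*B)*(B + t) = 2*B*(B + t))
J(-21, 91) - 17710 = 2*(-21)*(-21 + 91) - 17710 = 2*(-21)*70 - 17710 = -2940 - 17710 = -20650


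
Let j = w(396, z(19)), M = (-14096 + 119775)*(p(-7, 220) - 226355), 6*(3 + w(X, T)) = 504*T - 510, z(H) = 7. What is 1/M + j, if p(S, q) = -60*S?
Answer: 11938292432499/23876584865 ≈ 500.00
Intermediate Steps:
w(X, T) = -88 + 84*T (w(X, T) = -3 + (504*T - 510)/6 = -3 + (-510 + 504*T)/6 = -3 + (-85 + 84*T) = -88 + 84*T)
M = -23876584865 (M = (-14096 + 119775)*(-60*(-7) - 226355) = 105679*(420 - 226355) = 105679*(-225935) = -23876584865)
j = 500 (j = -88 + 84*7 = -88 + 588 = 500)
1/M + j = 1/(-23876584865) + 500 = -1/23876584865 + 500 = 11938292432499/23876584865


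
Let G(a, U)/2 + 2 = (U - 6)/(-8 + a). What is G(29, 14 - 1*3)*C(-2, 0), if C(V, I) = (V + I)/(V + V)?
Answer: -37/21 ≈ -1.7619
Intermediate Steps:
C(V, I) = (I + V)/(2*V) (C(V, I) = (I + V)/((2*V)) = (I + V)*(1/(2*V)) = (I + V)/(2*V))
G(a, U) = -4 + 2*(-6 + U)/(-8 + a) (G(a, U) = -4 + 2*((U - 6)/(-8 + a)) = -4 + 2*((-6 + U)/(-8 + a)) = -4 + 2*(-6 + U)/(-8 + a))
G(29, 14 - 1*3)*C(-2, 0) = (2*(10 + (14 - 1*3) - 2*29)/(-8 + 29))*((1/2)*(0 - 2)/(-2)) = (2*(10 + (14 - 3) - 58)/21)*((1/2)*(-1/2)*(-2)) = (2*(1/21)*(10 + 11 - 58))*(1/2) = (2*(1/21)*(-37))*(1/2) = -74/21*1/2 = -37/21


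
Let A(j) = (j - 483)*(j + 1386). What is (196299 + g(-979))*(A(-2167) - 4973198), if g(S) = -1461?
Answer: -565721485224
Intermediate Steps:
A(j) = (-483 + j)*(1386 + j)
(196299 + g(-979))*(A(-2167) - 4973198) = (196299 - 1461)*((-669438 + (-2167)² + 903*(-2167)) - 4973198) = 194838*((-669438 + 4695889 - 1956801) - 4973198) = 194838*(2069650 - 4973198) = 194838*(-2903548) = -565721485224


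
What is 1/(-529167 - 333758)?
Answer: -1/862925 ≈ -1.1588e-6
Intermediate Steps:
1/(-529167 - 333758) = 1/(-862925) = -1/862925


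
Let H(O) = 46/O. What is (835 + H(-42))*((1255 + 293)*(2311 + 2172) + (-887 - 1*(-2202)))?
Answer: 121550774488/21 ≈ 5.7881e+9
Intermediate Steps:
(835 + H(-42))*((1255 + 293)*(2311 + 2172) + (-887 - 1*(-2202))) = (835 + 46/(-42))*((1255 + 293)*(2311 + 2172) + (-887 - 1*(-2202))) = (835 + 46*(-1/42))*(1548*4483 + (-887 + 2202)) = (835 - 23/21)*(6939684 + 1315) = (17512/21)*6940999 = 121550774488/21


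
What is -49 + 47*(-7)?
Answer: -378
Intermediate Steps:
-49 + 47*(-7) = -49 - 329 = -378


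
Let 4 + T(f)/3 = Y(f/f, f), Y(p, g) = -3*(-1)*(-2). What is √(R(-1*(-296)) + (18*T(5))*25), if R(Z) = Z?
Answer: 2*I*√3301 ≈ 114.91*I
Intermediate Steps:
Y(p, g) = -6 (Y(p, g) = 3*(-2) = -6)
T(f) = -30 (T(f) = -12 + 3*(-6) = -12 - 18 = -30)
√(R(-1*(-296)) + (18*T(5))*25) = √(-1*(-296) + (18*(-30))*25) = √(296 - 540*25) = √(296 - 13500) = √(-13204) = 2*I*√3301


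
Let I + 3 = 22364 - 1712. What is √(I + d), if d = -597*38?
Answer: I*√2037 ≈ 45.133*I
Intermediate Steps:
I = 20649 (I = -3 + (22364 - 1712) = -3 + 20652 = 20649)
d = -22686
√(I + d) = √(20649 - 22686) = √(-2037) = I*√2037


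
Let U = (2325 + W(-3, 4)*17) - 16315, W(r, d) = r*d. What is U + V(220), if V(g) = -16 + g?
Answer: -13990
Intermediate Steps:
W(r, d) = d*r
U = -14194 (U = (2325 + (4*(-3))*17) - 16315 = (2325 - 12*17) - 16315 = (2325 - 204) - 16315 = 2121 - 16315 = -14194)
U + V(220) = -14194 + (-16 + 220) = -14194 + 204 = -13990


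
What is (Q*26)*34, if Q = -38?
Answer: -33592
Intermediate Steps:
(Q*26)*34 = -38*26*34 = -988*34 = -33592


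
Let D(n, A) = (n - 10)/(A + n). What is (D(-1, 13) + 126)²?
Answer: 2253001/144 ≈ 15646.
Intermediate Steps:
D(n, A) = (-10 + n)/(A + n)
(D(-1, 13) + 126)² = ((-10 - 1)/(13 - 1) + 126)² = (-11/12 + 126)² = (1501/12)² = 2253001/144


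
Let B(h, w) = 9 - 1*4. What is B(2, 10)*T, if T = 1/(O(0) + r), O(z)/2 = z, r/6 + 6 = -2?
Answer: -5/48 ≈ -0.10417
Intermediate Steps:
r = -48 (r = -36 + 6*(-2) = -36 - 12 = -48)
O(z) = 2*z
B(h, w) = 5 (B(h, w) = 9 - 4 = 5)
T = -1/48 (T = 1/(2*0 - 48) = 1/(0 - 48) = 1/(-48) = -1/48 ≈ -0.020833)
B(2, 10)*T = 5*(-1/48) = -5/48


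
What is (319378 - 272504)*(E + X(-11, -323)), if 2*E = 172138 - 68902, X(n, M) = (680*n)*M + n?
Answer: 115668485478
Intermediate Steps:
X(n, M) = n + 680*M*n (X(n, M) = 680*M*n + n = n + 680*M*n)
E = 51618 (E = (172138 - 68902)/2 = (½)*103236 = 51618)
(319378 - 272504)*(E + X(-11, -323)) = (319378 - 272504)*(51618 - 11*(1 + 680*(-323))) = 46874*(51618 - 11*(1 - 219640)) = 46874*(51618 - 11*(-219639)) = 46874*(51618 + 2416029) = 46874*2467647 = 115668485478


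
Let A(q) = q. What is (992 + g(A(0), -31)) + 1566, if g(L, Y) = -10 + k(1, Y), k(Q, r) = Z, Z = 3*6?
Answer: 2566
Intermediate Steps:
Z = 18
k(Q, r) = 18
g(L, Y) = 8 (g(L, Y) = -10 + 18 = 8)
(992 + g(A(0), -31)) + 1566 = (992 + 8) + 1566 = 1000 + 1566 = 2566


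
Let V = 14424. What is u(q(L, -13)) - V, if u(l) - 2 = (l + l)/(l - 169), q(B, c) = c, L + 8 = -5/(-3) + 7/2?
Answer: -100953/7 ≈ -14422.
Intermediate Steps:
L = -17/6 (L = -8 + (-5/(-3) + 7/2) = -8 + (-5*(-1/3) + 7*(1/2)) = -8 + (5/3 + 7/2) = -8 + 31/6 = -17/6 ≈ -2.8333)
u(l) = 2 + 2*l/(-169 + l) (u(l) = 2 + (l + l)/(l - 169) = 2 + (2*l)/(-169 + l) = 2 + 2*l/(-169 + l))
u(q(L, -13)) - V = 2*(-169 + 2*(-13))/(-169 - 13) - 1*14424 = 2*(-169 - 26)/(-182) - 14424 = 2*(-1/182)*(-195) - 14424 = 15/7 - 14424 = -100953/7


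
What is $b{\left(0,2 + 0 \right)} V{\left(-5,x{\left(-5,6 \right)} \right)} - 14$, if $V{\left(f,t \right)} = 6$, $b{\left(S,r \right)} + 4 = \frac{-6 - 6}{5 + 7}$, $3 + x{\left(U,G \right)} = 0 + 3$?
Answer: $-44$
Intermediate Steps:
$x{\left(U,G \right)} = 0$ ($x{\left(U,G \right)} = -3 + \left(0 + 3\right) = -3 + 3 = 0$)
$b{\left(S,r \right)} = -5$ ($b{\left(S,r \right)} = -4 + \frac{-6 - 6}{5 + 7} = -4 - \frac{12}{12} = -4 - 1 = -5$)
$b{\left(0,2 + 0 \right)} V{\left(-5,x{\left(-5,6 \right)} \right)} - 14 = \left(-5\right) 6 - 14 = -30 - 14 = -44$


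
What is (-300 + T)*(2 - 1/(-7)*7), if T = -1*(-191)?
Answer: -327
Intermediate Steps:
T = 191
(-300 + T)*(2 - 1/(-7)*7) = (-300 + 191)*(2 - 1/(-7)*7) = -109*(2 - 1*(-⅐)*7) = -109*(2 + (⅐)*7) = -109*(2 + 1) = -109*3 = -327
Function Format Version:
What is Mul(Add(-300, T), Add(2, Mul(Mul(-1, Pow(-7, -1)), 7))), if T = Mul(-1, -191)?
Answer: -327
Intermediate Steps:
T = 191
Mul(Add(-300, T), Add(2, Mul(Mul(-1, Pow(-7, -1)), 7))) = Mul(Add(-300, 191), Add(2, Mul(Mul(-1, Pow(-7, -1)), 7))) = Mul(-109, Add(2, Mul(Mul(-1, Rational(-1, 7)), 7))) = Mul(-109, Add(2, Mul(Rational(1, 7), 7))) = Mul(-109, Add(2, 1)) = Mul(-109, 3) = -327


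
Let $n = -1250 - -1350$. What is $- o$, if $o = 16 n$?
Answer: $-1600$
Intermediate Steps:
$n = 100$ ($n = -1250 + 1350 = 100$)
$o = 1600$ ($o = 16 \cdot 100 = 1600$)
$- o = \left(-1\right) 1600 = -1600$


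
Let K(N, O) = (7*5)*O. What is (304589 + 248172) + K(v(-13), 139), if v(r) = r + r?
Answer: 557626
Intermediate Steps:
v(r) = 2*r
K(N, O) = 35*O
(304589 + 248172) + K(v(-13), 139) = (304589 + 248172) + 35*139 = 552761 + 4865 = 557626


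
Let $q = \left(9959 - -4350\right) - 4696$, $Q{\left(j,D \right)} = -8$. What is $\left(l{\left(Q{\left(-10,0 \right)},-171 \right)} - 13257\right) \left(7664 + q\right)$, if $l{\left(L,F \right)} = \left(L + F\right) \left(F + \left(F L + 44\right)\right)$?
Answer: $-4066936692$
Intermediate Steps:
$l{\left(L,F \right)} = \left(F + L\right) \left(44 + F + F L\right)$ ($l{\left(L,F \right)} = \left(F + L\right) \left(F + \left(44 + F L\right)\right) = \left(F + L\right) \left(44 + F + F L\right)$)
$q = 9613$ ($q = \left(9959 + 4350\right) - 4696 = 14309 - 4696 = 9613$)
$\left(l{\left(Q{\left(-10,0 \right)},-171 \right)} - 13257\right) \left(7664 + q\right) = \left(\left(\left(-171\right)^{2} + 44 \left(-171\right) + 44 \left(-8\right) - -1368 - 171 \left(-8\right)^{2} - 8 \left(-171\right)^{2}\right) - 13257\right) \left(7664 + 9613\right) = \left(\left(29241 - 7524 - 352 + 1368 - 10944 - 233928\right) - 13257\right) 17277 = \left(-222139 - 13257\right) 17277 = \left(-235396\right) 17277 = -4066936692$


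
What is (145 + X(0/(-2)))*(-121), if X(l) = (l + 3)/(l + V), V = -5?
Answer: -87362/5 ≈ -17472.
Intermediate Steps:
X(l) = (3 + l)/(-5 + l) (X(l) = (l + 3)/(l - 5) = (3 + l)/(-5 + l))
(145 + X(0/(-2)))*(-121) = (145 + (3 + 0/(-2))/(-5 + 0/(-2)))*(-121) = (145 + (3 + 0*(-½))/(-5 + 0*(-½)))*(-121) = (145 + (3 + 0)/(-5 + 0))*(-121) = (145 + 3/(-5))*(-121) = (145 - ⅕*3)*(-121) = (145 - ⅗)*(-121) = (722/5)*(-121) = -87362/5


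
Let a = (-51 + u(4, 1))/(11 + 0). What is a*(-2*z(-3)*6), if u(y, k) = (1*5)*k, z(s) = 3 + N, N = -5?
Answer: -1104/11 ≈ -100.36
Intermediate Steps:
z(s) = -2 (z(s) = 3 - 5 = -2)
u(y, k) = 5*k
a = -46/11 (a = (-51 + 5*1)/(11 + 0) = (-51 + 5)/11 = -46*1/11 = -46/11 ≈ -4.1818)
a*(-2*z(-3)*6) = -46*(-2*(-2))*6/11 = -184*6/11 = -46/11*24 = -1104/11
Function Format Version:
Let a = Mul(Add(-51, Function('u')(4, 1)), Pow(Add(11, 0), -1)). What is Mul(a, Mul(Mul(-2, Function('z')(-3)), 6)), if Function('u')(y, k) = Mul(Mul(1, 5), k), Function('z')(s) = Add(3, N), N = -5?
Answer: Rational(-1104, 11) ≈ -100.36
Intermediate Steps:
Function('z')(s) = -2 (Function('z')(s) = Add(3, -5) = -2)
Function('u')(y, k) = Mul(5, k)
a = Rational(-46, 11) (a = Mul(Add(-51, Mul(5, 1)), Pow(Add(11, 0), -1)) = Mul(Add(-51, 5), Pow(11, -1)) = Mul(-46, Rational(1, 11)) = Rational(-46, 11) ≈ -4.1818)
Mul(a, Mul(Mul(-2, Function('z')(-3)), 6)) = Mul(Rational(-46, 11), Mul(Mul(-2, -2), 6)) = Mul(Rational(-46, 11), Mul(4, 6)) = Mul(Rational(-46, 11), 24) = Rational(-1104, 11)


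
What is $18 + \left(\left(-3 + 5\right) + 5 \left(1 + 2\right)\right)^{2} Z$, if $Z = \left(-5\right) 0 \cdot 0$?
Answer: $18$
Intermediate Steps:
$Z = 0$ ($Z = 0 \cdot 0 = 0$)
$18 + \left(\left(-3 + 5\right) + 5 \left(1 + 2\right)\right)^{2} Z = 18 + \left(\left(-3 + 5\right) + 5 \left(1 + 2\right)\right)^{2} \cdot 0 = 18 + \left(2 + 5 \cdot 3\right)^{2} \cdot 0 = 18 + \left(2 + 15\right)^{2} \cdot 0 = 18 + 17^{2} \cdot 0 = 18 + 289 \cdot 0 = 18 + 0 = 18$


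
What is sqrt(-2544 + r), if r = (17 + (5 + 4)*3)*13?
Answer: 2*I*sqrt(493) ≈ 44.407*I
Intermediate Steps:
r = 572 (r = (17 + 9*3)*13 = (17 + 27)*13 = 44*13 = 572)
sqrt(-2544 + r) = sqrt(-2544 + 572) = sqrt(-1972) = 2*I*sqrt(493)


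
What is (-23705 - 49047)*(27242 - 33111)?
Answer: 426981488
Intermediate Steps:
(-23705 - 49047)*(27242 - 33111) = -72752*(-5869) = 426981488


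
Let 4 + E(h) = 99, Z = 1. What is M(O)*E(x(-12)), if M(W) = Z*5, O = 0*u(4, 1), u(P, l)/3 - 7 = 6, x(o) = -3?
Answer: 475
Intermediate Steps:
u(P, l) = 39 (u(P, l) = 21 + 3*6 = 21 + 18 = 39)
E(h) = 95 (E(h) = -4 + 99 = 95)
O = 0 (O = 0*39 = 0)
M(W) = 5 (M(W) = 1*5 = 5)
M(O)*E(x(-12)) = 5*95 = 475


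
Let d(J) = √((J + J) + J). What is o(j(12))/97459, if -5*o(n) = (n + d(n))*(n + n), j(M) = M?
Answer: -432/487295 ≈ -0.00088653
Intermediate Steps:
d(J) = √3*√J (d(J) = √(2*J + J) = √(3*J) = √3*√J)
o(n) = -2*n*(n + √3*√n)/5 (o(n) = -(n + √3*√n)*(n + n)/5 = -(n + √3*√n)*2*n/5 = -2*n*(n + √3*√n)/5)
o(j(12))/97459 = -⅖*12*(12 + √3*√12)/97459 = -⅖*12*(12 + √3*(2*√3))*(1/97459) = -⅖*12*(12 + 6)*(1/97459) = -⅖*12*18*(1/97459) = -432/5*1/97459 = -432/487295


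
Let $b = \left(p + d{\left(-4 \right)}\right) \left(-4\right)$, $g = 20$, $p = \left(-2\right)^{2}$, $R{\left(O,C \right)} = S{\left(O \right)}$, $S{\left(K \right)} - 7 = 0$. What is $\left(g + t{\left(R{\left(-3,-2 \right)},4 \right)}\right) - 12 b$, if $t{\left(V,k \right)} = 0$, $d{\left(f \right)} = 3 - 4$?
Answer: $164$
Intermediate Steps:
$d{\left(f \right)} = -1$
$S{\left(K \right)} = 7$ ($S{\left(K \right)} = 7 + 0 = 7$)
$R{\left(O,C \right)} = 7$
$p = 4$
$b = -12$ ($b = \left(4 - 1\right) \left(-4\right) = 3 \left(-4\right) = -12$)
$\left(g + t{\left(R{\left(-3,-2 \right)},4 \right)}\right) - 12 b = \left(20 + 0\right) - -144 = 20 + 144 = 164$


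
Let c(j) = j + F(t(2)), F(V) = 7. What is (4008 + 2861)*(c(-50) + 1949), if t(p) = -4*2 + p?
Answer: 13092314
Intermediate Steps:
t(p) = -8 + p
c(j) = 7 + j (c(j) = j + 7 = 7 + j)
(4008 + 2861)*(c(-50) + 1949) = (4008 + 2861)*((7 - 50) + 1949) = 6869*(-43 + 1949) = 6869*1906 = 13092314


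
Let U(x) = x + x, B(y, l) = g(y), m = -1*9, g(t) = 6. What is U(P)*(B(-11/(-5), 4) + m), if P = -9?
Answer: 54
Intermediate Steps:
m = -9
B(y, l) = 6
U(x) = 2*x
U(P)*(B(-11/(-5), 4) + m) = (2*(-9))*(6 - 9) = -18*(-3) = 54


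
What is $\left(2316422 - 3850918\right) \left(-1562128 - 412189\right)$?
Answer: $3029581539232$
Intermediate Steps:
$\left(2316422 - 3850918\right) \left(-1562128 - 412189\right) = \left(-1534496\right) \left(-1974317\right) = 3029581539232$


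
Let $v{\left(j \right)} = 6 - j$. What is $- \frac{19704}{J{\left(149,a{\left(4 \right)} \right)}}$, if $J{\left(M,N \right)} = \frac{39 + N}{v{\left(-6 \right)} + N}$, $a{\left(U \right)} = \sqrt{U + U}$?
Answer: $- \frac{9063840}{1513} - \frac{1064016 \sqrt{2}}{1513} \approx -6985.2$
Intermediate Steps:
$a{\left(U \right)} = \sqrt{2} \sqrt{U}$ ($a{\left(U \right)} = \sqrt{2 U} = \sqrt{2} \sqrt{U}$)
$J{\left(M,N \right)} = \frac{39 + N}{12 + N}$ ($J{\left(M,N \right)} = \frac{39 + N}{\left(6 - -6\right) + N} = \frac{39 + N}{\left(6 + 6\right) + N} = \frac{39 + N}{12 + N}$)
$- \frac{19704}{J{\left(149,a{\left(4 \right)} \right)}} = - \frac{19704}{\frac{1}{12 + \sqrt{2} \sqrt{4}} \left(39 + \sqrt{2} \sqrt{4}\right)} = - \frac{19704}{\frac{1}{12 + \sqrt{2} \cdot 2} \left(39 + \sqrt{2} \cdot 2\right)} = - \frac{19704}{\frac{1}{12 + 2 \sqrt{2}} \left(39 + 2 \sqrt{2}\right)} = - 19704 \frac{12 + 2 \sqrt{2}}{39 + 2 \sqrt{2}} = - \frac{19704 \left(12 + 2 \sqrt{2}\right)}{39 + 2 \sqrt{2}}$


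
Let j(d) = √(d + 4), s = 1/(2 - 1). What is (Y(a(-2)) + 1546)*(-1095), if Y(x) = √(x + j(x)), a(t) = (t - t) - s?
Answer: -1692870 - 1095*√(-1 + √3) ≈ -1.6938e+6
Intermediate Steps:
s = 1 (s = 1/1 = 1)
j(d) = √(4 + d)
a(t) = -1 (a(t) = (t - t) - 1*1 = 0 - 1 = -1)
Y(x) = √(x + √(4 + x))
(Y(a(-2)) + 1546)*(-1095) = (√(-1 + √(4 - 1)) + 1546)*(-1095) = (√(-1 + √3) + 1546)*(-1095) = (1546 + √(-1 + √3))*(-1095) = -1692870 - 1095*√(-1 + √3)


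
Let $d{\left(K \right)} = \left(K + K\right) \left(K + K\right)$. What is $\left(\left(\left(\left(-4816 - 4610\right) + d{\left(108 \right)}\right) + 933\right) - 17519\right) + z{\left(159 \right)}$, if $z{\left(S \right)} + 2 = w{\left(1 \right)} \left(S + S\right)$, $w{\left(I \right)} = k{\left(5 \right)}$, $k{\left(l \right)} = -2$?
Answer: $20006$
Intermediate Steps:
$w{\left(I \right)} = -2$
$d{\left(K \right)} = 4 K^{2}$ ($d{\left(K \right)} = 2 K 2 K = 4 K^{2}$)
$z{\left(S \right)} = -2 - 4 S$ ($z{\left(S \right)} = -2 - 2 \left(S + S\right) = -2 - 2 \cdot 2 S = -2 - 4 S$)
$\left(\left(\left(\left(-4816 - 4610\right) + d{\left(108 \right)}\right) + 933\right) - 17519\right) + z{\left(159 \right)} = \left(\left(\left(\left(-4816 - 4610\right) + 4 \cdot 108^{2}\right) + 933\right) - 17519\right) - 638 = \left(\left(\left(\left(-4816 - 4610\right) + 4 \cdot 11664\right) + 933\right) - 17519\right) - 638 = \left(\left(\left(-9426 + 46656\right) + 933\right) - 17519\right) - 638 = \left(\left(37230 + 933\right) - 17519\right) - 638 = \left(38163 - 17519\right) - 638 = 20644 - 638 = 20006$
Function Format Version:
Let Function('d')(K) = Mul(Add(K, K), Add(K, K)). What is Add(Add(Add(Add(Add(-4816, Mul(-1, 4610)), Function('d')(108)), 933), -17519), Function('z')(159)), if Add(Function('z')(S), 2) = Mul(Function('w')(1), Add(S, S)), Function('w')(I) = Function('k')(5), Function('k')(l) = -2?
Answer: 20006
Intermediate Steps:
Function('w')(I) = -2
Function('d')(K) = Mul(4, Pow(K, 2)) (Function('d')(K) = Mul(Mul(2, K), Mul(2, K)) = Mul(4, Pow(K, 2)))
Function('z')(S) = Add(-2, Mul(-4, S)) (Function('z')(S) = Add(-2, Mul(-2, Add(S, S))) = Add(-2, Mul(-2, Mul(2, S))) = Add(-2, Mul(-4, S)))
Add(Add(Add(Add(Add(-4816, Mul(-1, 4610)), Function('d')(108)), 933), -17519), Function('z')(159)) = Add(Add(Add(Add(Add(-4816, Mul(-1, 4610)), Mul(4, Pow(108, 2))), 933), -17519), Add(-2, Mul(-4, 159))) = Add(Add(Add(Add(Add(-4816, -4610), Mul(4, 11664)), 933), -17519), Add(-2, -636)) = Add(Add(Add(Add(-9426, 46656), 933), -17519), -638) = Add(Add(Add(37230, 933), -17519), -638) = Add(Add(38163, -17519), -638) = Add(20644, -638) = 20006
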